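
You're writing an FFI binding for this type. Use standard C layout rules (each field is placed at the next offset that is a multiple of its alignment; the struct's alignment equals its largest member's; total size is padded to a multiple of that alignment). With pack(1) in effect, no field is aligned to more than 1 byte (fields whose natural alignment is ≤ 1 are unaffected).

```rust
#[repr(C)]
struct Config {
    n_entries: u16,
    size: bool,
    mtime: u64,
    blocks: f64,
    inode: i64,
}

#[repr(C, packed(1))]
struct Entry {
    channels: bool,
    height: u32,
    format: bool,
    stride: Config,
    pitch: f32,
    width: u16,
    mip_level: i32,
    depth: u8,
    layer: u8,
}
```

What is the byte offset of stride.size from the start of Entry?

Config: 0..2  n_entries  (2B, 2-aligned); 2..3  size  (1B, 1-aligned); 3..8  -- padding (5B); 8..16  mtime  (8B, 8-aligned); 16..24  blocks  (8B, 8-aligned); 24..32  inode  (8B, 8-aligned); sizeof = 32, alignof = 8
0..1  channels  (1B, 1-aligned)
1..5  height  (4B, 1-aligned)
5..6  format  (1B, 1-aligned)
6..38  stride  (32B, 1-aligned)
within Config: size at 2
6 + 2 = 8

8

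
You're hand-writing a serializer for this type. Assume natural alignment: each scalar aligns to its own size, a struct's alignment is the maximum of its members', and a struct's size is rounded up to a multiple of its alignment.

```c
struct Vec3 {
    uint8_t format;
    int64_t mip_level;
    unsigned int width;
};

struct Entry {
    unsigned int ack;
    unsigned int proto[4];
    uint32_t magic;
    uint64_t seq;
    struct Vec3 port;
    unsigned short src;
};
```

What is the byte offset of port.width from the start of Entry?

48

Vec3: @0: format [1B, align 1] → 1; +7 pad (align 8); @8: mip_level [8B, align 8] → 16; @16: width [4B, align 4] → 20; +4 tail pad (align 8); size 24, align 8
@0: ack [4B, align 4] → 4
@4: proto [16B, align 4] → 20
@20: magic [4B, align 4] → 24
@24: seq [8B, align 8] → 32
@32: port [24B, align 8] → 56
within Vec3: width at 16
32 + 16 = 48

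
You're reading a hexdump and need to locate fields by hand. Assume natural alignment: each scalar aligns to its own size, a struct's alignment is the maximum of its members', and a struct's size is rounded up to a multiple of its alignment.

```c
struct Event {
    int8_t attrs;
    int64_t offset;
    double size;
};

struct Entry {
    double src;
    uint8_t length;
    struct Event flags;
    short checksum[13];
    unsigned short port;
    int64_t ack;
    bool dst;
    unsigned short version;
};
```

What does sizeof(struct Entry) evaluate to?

Event: @0: attrs [1B, align 1] → 1; +7 pad (align 8); @8: offset [8B, align 8] → 16; @16: size [8B, align 8] → 24; size 24, align 8
@0: src [8B, align 8] → 8
@8: length [1B, align 1] → 9
+7 pad (align 8)
@16: flags [24B, align 8] → 40
@40: checksum [26B, align 2] → 66
@66: port [2B, align 2] → 68
+4 pad (align 8)
@72: ack [8B, align 8] → 80
@80: dst [1B, align 1] → 81
+1 pad (align 2)
@82: version [2B, align 2] → 84
+4 tail pad (align 8)
size 88, align 8

88 bytes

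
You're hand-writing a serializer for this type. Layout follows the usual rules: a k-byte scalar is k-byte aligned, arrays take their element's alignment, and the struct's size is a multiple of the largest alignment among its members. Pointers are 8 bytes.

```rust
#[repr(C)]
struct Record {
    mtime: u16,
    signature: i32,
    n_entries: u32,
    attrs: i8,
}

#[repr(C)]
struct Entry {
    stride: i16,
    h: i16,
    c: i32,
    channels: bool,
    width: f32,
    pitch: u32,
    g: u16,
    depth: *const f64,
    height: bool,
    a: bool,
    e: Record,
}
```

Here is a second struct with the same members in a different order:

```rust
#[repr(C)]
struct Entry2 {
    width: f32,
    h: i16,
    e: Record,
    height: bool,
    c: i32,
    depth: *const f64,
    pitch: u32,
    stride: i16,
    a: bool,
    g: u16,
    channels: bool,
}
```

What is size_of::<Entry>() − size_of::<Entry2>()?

0

Record: mtime at 0 (size 2, align 2) → ends 2; pad 2 to align 4 for signature; signature at 4 (size 4, align 4) → ends 8; n_entries at 8 (size 4, align 4) → ends 12; attrs at 12 (size 1, align 1) → ends 13; tail pad 3 to reach multiple of 4; total 16 bytes, alignment 4
stride at 0 (size 2, align 2) → ends 2
h at 2 (size 2, align 2) → ends 4
c at 4 (size 4, align 4) → ends 8
channels at 8 (size 1, align 1) → ends 9
pad 3 to align 4 for width
width at 12 (size 4, align 4) → ends 16
pitch at 16 (size 4, align 4) → ends 20
g at 20 (size 2, align 2) → ends 22
pad 2 to align 8 for depth
depth at 24 (size 8, align 8) → ends 32
height at 32 (size 1, align 1) → ends 33
a at 33 (size 1, align 1) → ends 34
pad 2 to align 4 for e
e at 36 (size 16, align 4) → ends 52
tail pad 4 to reach multiple of 8
total 56 bytes, alignment 8
— Entry2 —
width at 0 (size 4, align 4) → ends 4
h at 4 (size 2, align 2) → ends 6
pad 2 to align 4 for e
e at 8 (size 16, align 4) → ends 24
height at 24 (size 1, align 1) → ends 25
pad 3 to align 4 for c
c at 28 (size 4, align 4) → ends 32
depth at 32 (size 8, align 8) → ends 40
pitch at 40 (size 4, align 4) → ends 44
stride at 44 (size 2, align 2) → ends 46
a at 46 (size 1, align 1) → ends 47
pad 1 to align 2 for g
g at 48 (size 2, align 2) → ends 50
channels at 50 (size 1, align 1) → ends 51
tail pad 5 to reach multiple of 8
total 56 bytes, alignment 8
56 − 56 = 0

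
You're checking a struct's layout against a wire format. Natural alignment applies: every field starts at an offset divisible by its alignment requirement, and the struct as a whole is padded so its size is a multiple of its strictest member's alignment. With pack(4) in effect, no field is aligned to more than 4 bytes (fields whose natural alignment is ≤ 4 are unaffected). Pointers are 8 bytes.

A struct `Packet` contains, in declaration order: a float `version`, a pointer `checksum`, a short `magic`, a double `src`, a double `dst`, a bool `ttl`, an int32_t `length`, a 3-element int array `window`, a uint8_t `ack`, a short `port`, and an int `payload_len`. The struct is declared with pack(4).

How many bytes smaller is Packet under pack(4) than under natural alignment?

natural layout:
  @0: version [4B, align 4] → 4
  +4 pad (align 8)
  @8: checksum [8B, align 8] → 16
  @16: magic [2B, align 2] → 18
  +6 pad (align 8)
  @24: src [8B, align 8] → 32
  @32: dst [8B, align 8] → 40
  @40: ttl [1B, align 1] → 41
  +3 pad (align 4)
  @44: length [4B, align 4] → 48
  @48: window [12B, align 4] → 60
  @60: ack [1B, align 1] → 61
  +1 pad (align 2)
  @62: port [2B, align 2] → 64
  @64: payload_len [4B, align 4] → 68
  +4 tail pad (align 8)
  size 72, align 8
packed(4) layout:
  @0: version [4B, align 4] → 4
  @4: checksum [8B, align 4] → 12
  @12: magic [2B, align 2] → 14
  +2 pad (align 4)
  @16: src [8B, align 4] → 24
  @24: dst [8B, align 4] → 32
  @32: ttl [1B, align 1] → 33
  +3 pad (align 4)
  @36: length [4B, align 4] → 40
  @40: window [12B, align 4] → 52
  @52: ack [1B, align 1] → 53
  +1 pad (align 2)
  @54: port [2B, align 2] → 56
  @56: payload_len [4B, align 4] → 60
  size 60, align 4
72 − 60 = 12

12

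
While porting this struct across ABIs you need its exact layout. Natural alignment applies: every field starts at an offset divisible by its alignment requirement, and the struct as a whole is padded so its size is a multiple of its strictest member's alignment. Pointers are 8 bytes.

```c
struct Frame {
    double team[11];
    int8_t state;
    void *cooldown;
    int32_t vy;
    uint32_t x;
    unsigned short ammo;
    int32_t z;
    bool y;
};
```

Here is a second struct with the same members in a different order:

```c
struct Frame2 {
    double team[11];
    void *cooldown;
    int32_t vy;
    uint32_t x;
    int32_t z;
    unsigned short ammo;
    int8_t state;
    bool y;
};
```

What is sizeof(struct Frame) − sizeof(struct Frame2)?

0..88  team  (88B, 8-aligned)
88..89  state  (1B, 1-aligned)
89..96  -- padding (7B)
96..104  cooldown  (8B, 8-aligned)
104..108  vy  (4B, 4-aligned)
108..112  x  (4B, 4-aligned)
112..114  ammo  (2B, 2-aligned)
114..116  -- padding (2B)
116..120  z  (4B, 4-aligned)
120..121  y  (1B, 1-aligned)
121..128  -- tail padding (7B)
sizeof = 128, alignof = 8
— Frame2 —
0..88  team  (88B, 8-aligned)
88..96  cooldown  (8B, 8-aligned)
96..100  vy  (4B, 4-aligned)
100..104  x  (4B, 4-aligned)
104..108  z  (4B, 4-aligned)
108..110  ammo  (2B, 2-aligned)
110..111  state  (1B, 1-aligned)
111..112  y  (1B, 1-aligned)
sizeof = 112, alignof = 8
128 − 112 = 16

16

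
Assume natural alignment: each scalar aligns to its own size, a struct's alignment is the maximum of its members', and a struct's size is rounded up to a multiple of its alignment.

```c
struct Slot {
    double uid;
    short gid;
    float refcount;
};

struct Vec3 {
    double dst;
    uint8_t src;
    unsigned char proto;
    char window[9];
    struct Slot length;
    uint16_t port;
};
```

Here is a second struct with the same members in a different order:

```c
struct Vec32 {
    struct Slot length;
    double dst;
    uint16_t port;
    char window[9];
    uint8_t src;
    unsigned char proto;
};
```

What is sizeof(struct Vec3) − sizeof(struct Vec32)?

8

Slot: uid at 0 (size 8, align 8) → ends 8; gid at 8 (size 2, align 2) → ends 10; pad 2 to align 4 for refcount; refcount at 12 (size 4, align 4) → ends 16; total 16 bytes, alignment 8
dst at 0 (size 8, align 8) → ends 8
src at 8 (size 1, align 1) → ends 9
proto at 9 (size 1, align 1) → ends 10
window at 10 (size 9, align 1) → ends 19
pad 5 to align 8 for length
length at 24 (size 16, align 8) → ends 40
port at 40 (size 2, align 2) → ends 42
tail pad 6 to reach multiple of 8
total 48 bytes, alignment 8
— Vec32 —
length at 0 (size 16, align 8) → ends 16
dst at 16 (size 8, align 8) → ends 24
port at 24 (size 2, align 2) → ends 26
window at 26 (size 9, align 1) → ends 35
src at 35 (size 1, align 1) → ends 36
proto at 36 (size 1, align 1) → ends 37
tail pad 3 to reach multiple of 8
total 40 bytes, alignment 8
48 − 40 = 8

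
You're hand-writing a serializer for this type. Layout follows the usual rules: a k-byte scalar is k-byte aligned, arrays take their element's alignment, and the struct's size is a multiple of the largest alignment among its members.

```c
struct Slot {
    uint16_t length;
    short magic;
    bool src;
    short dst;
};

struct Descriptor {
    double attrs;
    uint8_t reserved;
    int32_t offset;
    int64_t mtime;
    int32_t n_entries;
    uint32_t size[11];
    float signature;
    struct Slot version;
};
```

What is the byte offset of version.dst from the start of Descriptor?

82

Slot: 0..2  length  (2B, 2-aligned); 2..4  magic  (2B, 2-aligned); 4..5  src  (1B, 1-aligned); 5..6  -- padding (1B); 6..8  dst  (2B, 2-aligned); sizeof = 8, alignof = 2
0..8  attrs  (8B, 8-aligned)
8..9  reserved  (1B, 1-aligned)
9..12  -- padding (3B)
12..16  offset  (4B, 4-aligned)
16..24  mtime  (8B, 8-aligned)
24..28  n_entries  (4B, 4-aligned)
28..72  size  (44B, 4-aligned)
72..76  signature  (4B, 4-aligned)
76..84  version  (8B, 2-aligned)
within Slot: dst at 6
76 + 6 = 82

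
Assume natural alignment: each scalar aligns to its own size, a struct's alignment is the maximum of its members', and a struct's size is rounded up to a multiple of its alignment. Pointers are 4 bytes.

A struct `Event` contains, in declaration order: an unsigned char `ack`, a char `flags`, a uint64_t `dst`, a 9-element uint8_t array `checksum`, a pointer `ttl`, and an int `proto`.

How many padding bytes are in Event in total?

13

ack at 0 (size 1, align 1) → ends 1
flags at 1 (size 1, align 1) → ends 2
pad 6 to align 8 for dst
dst at 8 (size 8, align 8) → ends 16
checksum at 16 (size 9, align 1) → ends 25
pad 3 to align 4 for ttl
ttl at 28 (size 4, align 4) → ends 32
proto at 32 (size 4, align 4) → ends 36
tail pad 4 to reach multiple of 8
total 40 bytes, alignment 8
data bytes 27, size 40 → padding 13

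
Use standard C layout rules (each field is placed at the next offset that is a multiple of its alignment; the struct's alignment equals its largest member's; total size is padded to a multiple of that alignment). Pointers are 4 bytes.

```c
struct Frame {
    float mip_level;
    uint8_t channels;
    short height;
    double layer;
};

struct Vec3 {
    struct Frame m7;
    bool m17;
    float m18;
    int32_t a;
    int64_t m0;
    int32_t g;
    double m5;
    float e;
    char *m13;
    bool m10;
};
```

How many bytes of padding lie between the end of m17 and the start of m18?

3

Frame: @0: mip_level [4B, align 4] → 4; @4: channels [1B, align 1] → 5; +1 pad (align 2); @6: height [2B, align 2] → 8; @8: layer [8B, align 8] → 16; size 16, align 8
@0: m7 [16B, align 8] → 16
@16: m17 [1B, align 1] → 17
+3 pad (align 4)
@20: m18 [4B, align 4] → 24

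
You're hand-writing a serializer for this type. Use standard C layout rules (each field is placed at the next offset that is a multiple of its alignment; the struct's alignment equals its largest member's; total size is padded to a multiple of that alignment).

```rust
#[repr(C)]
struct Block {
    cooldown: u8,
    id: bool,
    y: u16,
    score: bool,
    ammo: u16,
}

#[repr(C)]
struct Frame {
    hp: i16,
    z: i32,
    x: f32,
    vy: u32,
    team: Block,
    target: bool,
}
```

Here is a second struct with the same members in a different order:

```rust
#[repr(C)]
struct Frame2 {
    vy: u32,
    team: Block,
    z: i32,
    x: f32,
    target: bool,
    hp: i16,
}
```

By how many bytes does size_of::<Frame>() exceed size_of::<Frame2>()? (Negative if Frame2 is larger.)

4

Block: @0: cooldown [1B, align 1] → 1; @1: id [1B, align 1] → 2; @2: y [2B, align 2] → 4; @4: score [1B, align 1] → 5; +1 pad (align 2); @6: ammo [2B, align 2] → 8; size 8, align 2
@0: hp [2B, align 2] → 2
+2 pad (align 4)
@4: z [4B, align 4] → 8
@8: x [4B, align 4] → 12
@12: vy [4B, align 4] → 16
@16: team [8B, align 2] → 24
@24: target [1B, align 1] → 25
+3 tail pad (align 4)
size 28, align 4
— Frame2 —
@0: vy [4B, align 4] → 4
@4: team [8B, align 2] → 12
@12: z [4B, align 4] → 16
@16: x [4B, align 4] → 20
@20: target [1B, align 1] → 21
+1 pad (align 2)
@22: hp [2B, align 2] → 24
size 24, align 4
28 − 24 = 4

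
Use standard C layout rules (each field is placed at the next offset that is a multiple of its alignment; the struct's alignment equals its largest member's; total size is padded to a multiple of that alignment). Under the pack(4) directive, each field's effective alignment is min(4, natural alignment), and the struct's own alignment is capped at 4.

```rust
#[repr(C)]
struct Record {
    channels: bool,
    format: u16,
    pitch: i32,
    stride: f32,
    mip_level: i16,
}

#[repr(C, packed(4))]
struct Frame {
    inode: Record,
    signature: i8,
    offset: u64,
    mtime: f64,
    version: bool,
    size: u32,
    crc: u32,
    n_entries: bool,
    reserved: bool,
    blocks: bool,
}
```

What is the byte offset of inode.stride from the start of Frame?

8

Record: channels at 0 (size 1, align 1) → ends 1; pad 1 to align 2 for format; format at 2 (size 2, align 2) → ends 4; pitch at 4 (size 4, align 4) → ends 8; stride at 8 (size 4, align 4) → ends 12; mip_level at 12 (size 2, align 2) → ends 14; tail pad 2 to reach multiple of 4; total 16 bytes, alignment 4
inode at 0 (size 16, align 4) → ends 16
within Record: stride at 8
0 + 8 = 8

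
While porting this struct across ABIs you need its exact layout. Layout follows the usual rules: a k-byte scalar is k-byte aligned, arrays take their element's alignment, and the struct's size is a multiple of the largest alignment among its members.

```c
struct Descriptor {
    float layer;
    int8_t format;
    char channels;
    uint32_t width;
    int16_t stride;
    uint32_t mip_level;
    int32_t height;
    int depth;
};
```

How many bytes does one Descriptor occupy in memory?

28

0..4  layer  (4B, 4-aligned)
4..5  format  (1B, 1-aligned)
5..6  channels  (1B, 1-aligned)
6..8  -- padding (2B)
8..12  width  (4B, 4-aligned)
12..14  stride  (2B, 2-aligned)
14..16  -- padding (2B)
16..20  mip_level  (4B, 4-aligned)
20..24  height  (4B, 4-aligned)
24..28  depth  (4B, 4-aligned)
sizeof = 28, alignof = 4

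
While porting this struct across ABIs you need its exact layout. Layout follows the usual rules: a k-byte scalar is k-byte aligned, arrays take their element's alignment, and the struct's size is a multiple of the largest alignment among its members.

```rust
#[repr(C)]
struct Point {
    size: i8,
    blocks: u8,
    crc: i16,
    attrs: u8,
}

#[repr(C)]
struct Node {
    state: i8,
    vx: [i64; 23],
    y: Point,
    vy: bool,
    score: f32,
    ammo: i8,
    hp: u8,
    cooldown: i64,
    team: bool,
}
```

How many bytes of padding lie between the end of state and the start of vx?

7

Point: @0: size [1B, align 1] → 1; @1: blocks [1B, align 1] → 2; @2: crc [2B, align 2] → 4; @4: attrs [1B, align 1] → 5; +1 tail pad (align 2); size 6, align 2
@0: state [1B, align 1] → 1
+7 pad (align 8)
@8: vx [184B, align 8] → 192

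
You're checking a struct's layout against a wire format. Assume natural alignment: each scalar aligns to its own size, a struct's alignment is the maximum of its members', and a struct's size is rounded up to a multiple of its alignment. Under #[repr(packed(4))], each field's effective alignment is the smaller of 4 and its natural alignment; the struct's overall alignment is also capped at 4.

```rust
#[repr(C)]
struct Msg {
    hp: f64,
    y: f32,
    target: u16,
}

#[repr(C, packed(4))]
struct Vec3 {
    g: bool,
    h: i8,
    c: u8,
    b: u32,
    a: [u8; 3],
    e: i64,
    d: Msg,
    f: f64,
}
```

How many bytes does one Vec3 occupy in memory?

44

Msg: hp at 0 (size 8, align 8) → ends 8; y at 8 (size 4, align 4) → ends 12; target at 12 (size 2, align 2) → ends 14; tail pad 2 to reach multiple of 8; total 16 bytes, alignment 8
g at 0 (size 1, align 1) → ends 1
h at 1 (size 1, align 1) → ends 2
c at 2 (size 1, align 1) → ends 3
pad 1 to align 4 for b
b at 4 (size 4, align 4) → ends 8
a at 8 (size 3, align 1) → ends 11
pad 1 to align 4 for e
e at 12 (size 8, align 4) → ends 20
d at 20 (size 16, align 4) → ends 36
f at 36 (size 8, align 4) → ends 44
total 44 bytes, alignment 4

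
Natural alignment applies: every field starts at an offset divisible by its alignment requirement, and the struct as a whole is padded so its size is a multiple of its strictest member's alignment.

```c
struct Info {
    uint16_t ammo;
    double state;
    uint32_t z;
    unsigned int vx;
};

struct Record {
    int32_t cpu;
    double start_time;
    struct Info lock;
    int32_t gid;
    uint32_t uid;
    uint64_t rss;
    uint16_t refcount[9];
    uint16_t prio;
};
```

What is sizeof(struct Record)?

80

Info: @0: ammo [2B, align 2] → 2; +6 pad (align 8); @8: state [8B, align 8] → 16; @16: z [4B, align 4] → 20; @20: vx [4B, align 4] → 24; size 24, align 8
@0: cpu [4B, align 4] → 4
+4 pad (align 8)
@8: start_time [8B, align 8] → 16
@16: lock [24B, align 8] → 40
@40: gid [4B, align 4] → 44
@44: uid [4B, align 4] → 48
@48: rss [8B, align 8] → 56
@56: refcount [18B, align 2] → 74
@74: prio [2B, align 2] → 76
+4 tail pad (align 8)
size 80, align 8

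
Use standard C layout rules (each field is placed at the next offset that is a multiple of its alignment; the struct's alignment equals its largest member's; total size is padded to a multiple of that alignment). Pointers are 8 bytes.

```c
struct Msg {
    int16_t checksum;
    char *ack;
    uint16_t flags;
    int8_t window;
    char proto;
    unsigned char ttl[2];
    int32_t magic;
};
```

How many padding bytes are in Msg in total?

0..2  checksum  (2B, 2-aligned)
2..8  -- padding (6B)
8..16  ack  (8B, 8-aligned)
16..18  flags  (2B, 2-aligned)
18..19  window  (1B, 1-aligned)
19..20  proto  (1B, 1-aligned)
20..22  ttl  (2B, 1-aligned)
22..24  -- padding (2B)
24..28  magic  (4B, 4-aligned)
28..32  -- tail padding (4B)
sizeof = 32, alignof = 8
data bytes 20, size 32 → padding 12

12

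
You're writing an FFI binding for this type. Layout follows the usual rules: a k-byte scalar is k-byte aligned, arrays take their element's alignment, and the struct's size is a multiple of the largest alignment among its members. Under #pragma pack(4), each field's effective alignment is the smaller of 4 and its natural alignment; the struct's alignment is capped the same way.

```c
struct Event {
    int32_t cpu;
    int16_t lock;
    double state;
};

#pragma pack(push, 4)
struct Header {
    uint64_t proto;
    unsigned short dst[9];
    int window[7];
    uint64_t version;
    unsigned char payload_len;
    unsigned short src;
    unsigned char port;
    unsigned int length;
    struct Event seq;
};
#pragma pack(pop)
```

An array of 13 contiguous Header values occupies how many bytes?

1196

Event: cpu at 0 (size 4, align 4) → ends 4; lock at 4 (size 2, align 2) → ends 6; pad 2 to align 8 for state; state at 8 (size 8, align 8) → ends 16; total 16 bytes, alignment 8
proto at 0 (size 8, align 4) → ends 8
dst at 8 (size 18, align 2) → ends 26
pad 2 to align 4 for window
window at 28 (size 28, align 4) → ends 56
version at 56 (size 8, align 4) → ends 64
payload_len at 64 (size 1, align 1) → ends 65
pad 1 to align 2 for src
src at 66 (size 2, align 2) → ends 68
port at 68 (size 1, align 1) → ends 69
pad 3 to align 4 for length
length at 72 (size 4, align 4) → ends 76
seq at 76 (size 16, align 4) → ends 92
total 92 bytes, alignment 4
array of 13: 13 × 92 = 1196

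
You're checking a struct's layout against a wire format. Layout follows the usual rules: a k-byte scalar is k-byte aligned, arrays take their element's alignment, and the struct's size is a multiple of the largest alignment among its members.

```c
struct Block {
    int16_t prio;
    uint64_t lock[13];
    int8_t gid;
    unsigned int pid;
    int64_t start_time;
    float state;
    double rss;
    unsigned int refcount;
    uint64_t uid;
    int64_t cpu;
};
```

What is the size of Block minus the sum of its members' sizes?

@0: prio [2B, align 2] → 2
+6 pad (align 8)
@8: lock [104B, align 8] → 112
@112: gid [1B, align 1] → 113
+3 pad (align 4)
@116: pid [4B, align 4] → 120
@120: start_time [8B, align 8] → 128
@128: state [4B, align 4] → 132
+4 pad (align 8)
@136: rss [8B, align 8] → 144
@144: refcount [4B, align 4] → 148
+4 pad (align 8)
@152: uid [8B, align 8] → 160
@160: cpu [8B, align 8] → 168
size 168, align 8
data bytes 151, size 168 → padding 17

17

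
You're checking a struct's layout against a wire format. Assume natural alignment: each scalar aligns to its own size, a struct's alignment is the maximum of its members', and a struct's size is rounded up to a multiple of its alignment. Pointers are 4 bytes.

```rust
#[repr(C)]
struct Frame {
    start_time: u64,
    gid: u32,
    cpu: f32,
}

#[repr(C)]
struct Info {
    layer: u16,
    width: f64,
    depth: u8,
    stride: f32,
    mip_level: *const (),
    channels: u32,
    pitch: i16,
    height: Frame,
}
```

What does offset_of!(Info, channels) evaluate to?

Frame: @0: start_time [8B, align 8] → 8; @8: gid [4B, align 4] → 12; @12: cpu [4B, align 4] → 16; size 16, align 8
@0: layer [2B, align 2] → 2
+6 pad (align 8)
@8: width [8B, align 8] → 16
@16: depth [1B, align 1] → 17
+3 pad (align 4)
@20: stride [4B, align 4] → 24
@24: mip_level [4B, align 4] → 28
@28: channels [4B, align 4] → 32

28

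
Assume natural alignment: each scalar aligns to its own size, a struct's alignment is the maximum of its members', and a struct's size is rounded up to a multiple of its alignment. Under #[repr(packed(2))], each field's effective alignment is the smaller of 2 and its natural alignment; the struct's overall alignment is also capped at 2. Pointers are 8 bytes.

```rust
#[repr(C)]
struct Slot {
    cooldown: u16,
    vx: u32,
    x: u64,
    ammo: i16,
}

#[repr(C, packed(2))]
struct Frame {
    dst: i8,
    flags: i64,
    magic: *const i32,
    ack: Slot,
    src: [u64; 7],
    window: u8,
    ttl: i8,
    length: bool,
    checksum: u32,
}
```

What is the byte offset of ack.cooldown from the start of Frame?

Slot: @0: cooldown [2B, align 2] → 2; +2 pad (align 4); @4: vx [4B, align 4] → 8; @8: x [8B, align 8] → 16; @16: ammo [2B, align 2] → 18; +6 tail pad (align 8); size 24, align 8
@0: dst [1B, align 1] → 1
+1 pad (align 2)
@2: flags [8B, align 2] → 10
@10: magic [8B, align 2] → 18
@18: ack [24B, align 2] → 42
within Slot: cooldown at 0
18 + 0 = 18

18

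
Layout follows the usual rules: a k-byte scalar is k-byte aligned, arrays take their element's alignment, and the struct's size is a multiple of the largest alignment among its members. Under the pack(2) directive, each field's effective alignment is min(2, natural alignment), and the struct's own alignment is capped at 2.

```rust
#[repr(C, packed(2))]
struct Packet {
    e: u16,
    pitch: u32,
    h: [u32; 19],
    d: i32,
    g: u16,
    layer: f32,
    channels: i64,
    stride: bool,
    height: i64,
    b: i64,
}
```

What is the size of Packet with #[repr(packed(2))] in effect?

118

@0: e [2B, align 2] → 2
@2: pitch [4B, align 2] → 6
@6: h [76B, align 2] → 82
@82: d [4B, align 2] → 86
@86: g [2B, align 2] → 88
@88: layer [4B, align 2] → 92
@92: channels [8B, align 2] → 100
@100: stride [1B, align 1] → 101
+1 pad (align 2)
@102: height [8B, align 2] → 110
@110: b [8B, align 2] → 118
size 118, align 2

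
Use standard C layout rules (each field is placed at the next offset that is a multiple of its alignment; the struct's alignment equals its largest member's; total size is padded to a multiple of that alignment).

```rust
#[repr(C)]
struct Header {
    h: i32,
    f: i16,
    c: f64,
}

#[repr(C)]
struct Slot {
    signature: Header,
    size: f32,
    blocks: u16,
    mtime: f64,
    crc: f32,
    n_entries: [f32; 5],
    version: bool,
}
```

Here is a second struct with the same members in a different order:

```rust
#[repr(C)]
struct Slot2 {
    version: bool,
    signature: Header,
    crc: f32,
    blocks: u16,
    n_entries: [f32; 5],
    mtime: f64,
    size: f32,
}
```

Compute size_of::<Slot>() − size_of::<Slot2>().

Header: h at 0 (size 4, align 4) → ends 4; f at 4 (size 2, align 2) → ends 6; pad 2 to align 8 for c; c at 8 (size 8, align 8) → ends 16; total 16 bytes, alignment 8
signature at 0 (size 16, align 8) → ends 16
size at 16 (size 4, align 4) → ends 20
blocks at 20 (size 2, align 2) → ends 22
pad 2 to align 8 for mtime
mtime at 24 (size 8, align 8) → ends 32
crc at 32 (size 4, align 4) → ends 36
n_entries at 36 (size 20, align 4) → ends 56
version at 56 (size 1, align 1) → ends 57
tail pad 7 to reach multiple of 8
total 64 bytes, alignment 8
— Slot2 —
version at 0 (size 1, align 1) → ends 1
pad 7 to align 8 for signature
signature at 8 (size 16, align 8) → ends 24
crc at 24 (size 4, align 4) → ends 28
blocks at 28 (size 2, align 2) → ends 30
pad 2 to align 4 for n_entries
n_entries at 32 (size 20, align 4) → ends 52
pad 4 to align 8 for mtime
mtime at 56 (size 8, align 8) → ends 64
size at 64 (size 4, align 4) → ends 68
tail pad 4 to reach multiple of 8
total 72 bytes, alignment 8
64 − 72 = -8

-8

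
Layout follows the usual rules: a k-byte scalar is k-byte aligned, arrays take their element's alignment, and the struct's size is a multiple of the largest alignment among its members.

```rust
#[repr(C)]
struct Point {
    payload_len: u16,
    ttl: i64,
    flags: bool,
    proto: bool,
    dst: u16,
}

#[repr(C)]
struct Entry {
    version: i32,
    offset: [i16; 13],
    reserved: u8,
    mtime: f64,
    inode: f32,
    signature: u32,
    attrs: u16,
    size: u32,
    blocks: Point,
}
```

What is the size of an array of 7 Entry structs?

Point: 0..2  payload_len  (2B, 2-aligned); 2..8  -- padding (6B); 8..16  ttl  (8B, 8-aligned); 16..17  flags  (1B, 1-aligned); 17..18  proto  (1B, 1-aligned); 18..20  dst  (2B, 2-aligned); 20..24  -- tail padding (4B); sizeof = 24, alignof = 8
0..4  version  (4B, 4-aligned)
4..30  offset  (26B, 2-aligned)
30..31  reserved  (1B, 1-aligned)
31..32  -- padding (1B)
32..40  mtime  (8B, 8-aligned)
40..44  inode  (4B, 4-aligned)
44..48  signature  (4B, 4-aligned)
48..50  attrs  (2B, 2-aligned)
50..52  -- padding (2B)
52..56  size  (4B, 4-aligned)
56..80  blocks  (24B, 8-aligned)
sizeof = 80, alignof = 8
array of 7: 7 × 80 = 560

560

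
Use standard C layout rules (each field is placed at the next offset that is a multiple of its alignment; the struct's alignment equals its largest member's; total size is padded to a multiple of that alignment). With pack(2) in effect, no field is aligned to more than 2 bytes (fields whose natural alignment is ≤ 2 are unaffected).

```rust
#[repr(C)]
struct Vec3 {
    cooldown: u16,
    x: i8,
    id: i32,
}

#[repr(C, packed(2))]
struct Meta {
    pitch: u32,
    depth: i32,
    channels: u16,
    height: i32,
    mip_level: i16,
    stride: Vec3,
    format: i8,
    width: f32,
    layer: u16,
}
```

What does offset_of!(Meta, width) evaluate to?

26

Vec3: cooldown at 0 (size 2, align 2) → ends 2; x at 2 (size 1, align 1) → ends 3; pad 1 to align 4 for id; id at 4 (size 4, align 4) → ends 8; total 8 bytes, alignment 4
pitch at 0 (size 4, align 2) → ends 4
depth at 4 (size 4, align 2) → ends 8
channels at 8 (size 2, align 2) → ends 10
height at 10 (size 4, align 2) → ends 14
mip_level at 14 (size 2, align 2) → ends 16
stride at 16 (size 8, align 2) → ends 24
format at 24 (size 1, align 1) → ends 25
pad 1 to align 2 for width
width at 26 (size 4, align 2) → ends 30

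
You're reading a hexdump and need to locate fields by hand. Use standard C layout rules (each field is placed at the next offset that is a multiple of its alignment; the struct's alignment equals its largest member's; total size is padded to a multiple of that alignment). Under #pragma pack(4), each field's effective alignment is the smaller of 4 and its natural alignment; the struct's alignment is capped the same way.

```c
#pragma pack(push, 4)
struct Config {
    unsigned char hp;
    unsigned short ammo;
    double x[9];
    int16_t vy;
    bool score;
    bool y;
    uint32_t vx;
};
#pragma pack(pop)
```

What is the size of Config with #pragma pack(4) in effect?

84

0..1  hp  (1B, 1-aligned)
1..2  -- padding (1B)
2..4  ammo  (2B, 2-aligned)
4..76  x  (72B, 4-aligned)
76..78  vy  (2B, 2-aligned)
78..79  score  (1B, 1-aligned)
79..80  y  (1B, 1-aligned)
80..84  vx  (4B, 4-aligned)
sizeof = 84, alignof = 4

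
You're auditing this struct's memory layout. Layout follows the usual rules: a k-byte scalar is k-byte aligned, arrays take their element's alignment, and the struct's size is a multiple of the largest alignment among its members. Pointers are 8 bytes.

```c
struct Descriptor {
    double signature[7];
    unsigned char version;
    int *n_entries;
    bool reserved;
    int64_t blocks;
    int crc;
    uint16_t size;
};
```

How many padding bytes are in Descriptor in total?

16

signature at 0 (size 56, align 8) → ends 56
version at 56 (size 1, align 1) → ends 57
pad 7 to align 8 for n_entries
n_entries at 64 (size 8, align 8) → ends 72
reserved at 72 (size 1, align 1) → ends 73
pad 7 to align 8 for blocks
blocks at 80 (size 8, align 8) → ends 88
crc at 88 (size 4, align 4) → ends 92
size at 92 (size 2, align 2) → ends 94
tail pad 2 to reach multiple of 8
total 96 bytes, alignment 8
data bytes 80, size 96 → padding 16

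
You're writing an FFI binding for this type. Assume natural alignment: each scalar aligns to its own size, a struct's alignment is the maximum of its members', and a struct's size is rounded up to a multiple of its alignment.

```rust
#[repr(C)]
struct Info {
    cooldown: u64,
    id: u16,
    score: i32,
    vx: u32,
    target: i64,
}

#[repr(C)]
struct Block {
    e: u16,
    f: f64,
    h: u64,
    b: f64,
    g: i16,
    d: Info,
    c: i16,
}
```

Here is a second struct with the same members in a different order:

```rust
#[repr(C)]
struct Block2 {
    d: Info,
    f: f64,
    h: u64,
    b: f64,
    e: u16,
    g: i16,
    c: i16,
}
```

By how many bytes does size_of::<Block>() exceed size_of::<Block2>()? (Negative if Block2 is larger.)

Info: cooldown at 0 (size 8, align 8) → ends 8; id at 8 (size 2, align 2) → ends 10; pad 2 to align 4 for score; score at 12 (size 4, align 4) → ends 16; vx at 16 (size 4, align 4) → ends 20; pad 4 to align 8 for target; target at 24 (size 8, align 8) → ends 32; total 32 bytes, alignment 8
e at 0 (size 2, align 2) → ends 2
pad 6 to align 8 for f
f at 8 (size 8, align 8) → ends 16
h at 16 (size 8, align 8) → ends 24
b at 24 (size 8, align 8) → ends 32
g at 32 (size 2, align 2) → ends 34
pad 6 to align 8 for d
d at 40 (size 32, align 8) → ends 72
c at 72 (size 2, align 2) → ends 74
tail pad 6 to reach multiple of 8
total 80 bytes, alignment 8
— Block2 —
d at 0 (size 32, align 8) → ends 32
f at 32 (size 8, align 8) → ends 40
h at 40 (size 8, align 8) → ends 48
b at 48 (size 8, align 8) → ends 56
e at 56 (size 2, align 2) → ends 58
g at 58 (size 2, align 2) → ends 60
c at 60 (size 2, align 2) → ends 62
tail pad 2 to reach multiple of 8
total 64 bytes, alignment 8
80 − 64 = 16

16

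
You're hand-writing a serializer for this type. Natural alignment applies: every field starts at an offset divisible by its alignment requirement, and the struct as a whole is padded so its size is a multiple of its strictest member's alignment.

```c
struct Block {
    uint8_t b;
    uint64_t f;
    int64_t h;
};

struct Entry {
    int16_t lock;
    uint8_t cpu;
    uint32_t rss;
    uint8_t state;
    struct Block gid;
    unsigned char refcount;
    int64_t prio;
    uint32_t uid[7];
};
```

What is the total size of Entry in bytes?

Block: b at 0 (size 1, align 1) → ends 1; pad 7 to align 8 for f; f at 8 (size 8, align 8) → ends 16; h at 16 (size 8, align 8) → ends 24; total 24 bytes, alignment 8
lock at 0 (size 2, align 2) → ends 2
cpu at 2 (size 1, align 1) → ends 3
pad 1 to align 4 for rss
rss at 4 (size 4, align 4) → ends 8
state at 8 (size 1, align 1) → ends 9
pad 7 to align 8 for gid
gid at 16 (size 24, align 8) → ends 40
refcount at 40 (size 1, align 1) → ends 41
pad 7 to align 8 for prio
prio at 48 (size 8, align 8) → ends 56
uid at 56 (size 28, align 4) → ends 84
tail pad 4 to reach multiple of 8
total 88 bytes, alignment 8

88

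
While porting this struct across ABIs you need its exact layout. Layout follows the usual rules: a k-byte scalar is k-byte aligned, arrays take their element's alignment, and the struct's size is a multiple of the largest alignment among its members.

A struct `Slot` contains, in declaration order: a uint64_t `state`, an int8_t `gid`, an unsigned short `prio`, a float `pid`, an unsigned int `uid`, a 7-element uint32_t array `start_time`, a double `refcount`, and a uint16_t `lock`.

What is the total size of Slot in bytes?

64

state at 0 (size 8, align 8) → ends 8
gid at 8 (size 1, align 1) → ends 9
pad 1 to align 2 for prio
prio at 10 (size 2, align 2) → ends 12
pid at 12 (size 4, align 4) → ends 16
uid at 16 (size 4, align 4) → ends 20
start_time at 20 (size 28, align 4) → ends 48
refcount at 48 (size 8, align 8) → ends 56
lock at 56 (size 2, align 2) → ends 58
tail pad 6 to reach multiple of 8
total 64 bytes, alignment 8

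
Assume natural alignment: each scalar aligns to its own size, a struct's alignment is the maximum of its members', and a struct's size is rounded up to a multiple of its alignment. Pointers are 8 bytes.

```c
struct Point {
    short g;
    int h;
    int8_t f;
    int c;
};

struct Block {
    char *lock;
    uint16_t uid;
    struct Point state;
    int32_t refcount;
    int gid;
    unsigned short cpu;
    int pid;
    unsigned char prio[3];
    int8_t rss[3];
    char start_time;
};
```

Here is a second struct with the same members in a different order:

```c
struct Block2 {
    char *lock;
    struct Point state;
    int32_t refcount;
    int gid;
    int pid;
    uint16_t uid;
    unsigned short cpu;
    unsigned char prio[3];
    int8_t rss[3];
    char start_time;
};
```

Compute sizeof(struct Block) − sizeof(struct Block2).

Point: g at 0 (size 2, align 2) → ends 2; pad 2 to align 4 for h; h at 4 (size 4, align 4) → ends 8; f at 8 (size 1, align 1) → ends 9; pad 3 to align 4 for c; c at 12 (size 4, align 4) → ends 16; total 16 bytes, alignment 4
lock at 0 (size 8, align 8) → ends 8
uid at 8 (size 2, align 2) → ends 10
pad 2 to align 4 for state
state at 12 (size 16, align 4) → ends 28
refcount at 28 (size 4, align 4) → ends 32
gid at 32 (size 4, align 4) → ends 36
cpu at 36 (size 2, align 2) → ends 38
pad 2 to align 4 for pid
pid at 40 (size 4, align 4) → ends 44
prio at 44 (size 3, align 1) → ends 47
rss at 47 (size 3, align 1) → ends 50
start_time at 50 (size 1, align 1) → ends 51
tail pad 5 to reach multiple of 8
total 56 bytes, alignment 8
— Block2 —
lock at 0 (size 8, align 8) → ends 8
state at 8 (size 16, align 4) → ends 24
refcount at 24 (size 4, align 4) → ends 28
gid at 28 (size 4, align 4) → ends 32
pid at 32 (size 4, align 4) → ends 36
uid at 36 (size 2, align 2) → ends 38
cpu at 38 (size 2, align 2) → ends 40
prio at 40 (size 3, align 1) → ends 43
rss at 43 (size 3, align 1) → ends 46
start_time at 46 (size 1, align 1) → ends 47
tail pad 1 to reach multiple of 8
total 48 bytes, alignment 8
56 − 48 = 8

8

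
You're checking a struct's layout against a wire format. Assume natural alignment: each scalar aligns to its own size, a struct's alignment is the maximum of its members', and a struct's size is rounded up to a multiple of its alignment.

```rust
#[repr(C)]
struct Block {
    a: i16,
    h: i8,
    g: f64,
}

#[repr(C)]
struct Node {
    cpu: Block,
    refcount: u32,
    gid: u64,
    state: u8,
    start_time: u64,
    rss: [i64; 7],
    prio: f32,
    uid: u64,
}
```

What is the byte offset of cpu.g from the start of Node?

Block: 0..2  a  (2B, 2-aligned); 2..3  h  (1B, 1-aligned); 3..8  -- padding (5B); 8..16  g  (8B, 8-aligned); sizeof = 16, alignof = 8
0..16  cpu  (16B, 8-aligned)
within Block: g at 8
0 + 8 = 8

8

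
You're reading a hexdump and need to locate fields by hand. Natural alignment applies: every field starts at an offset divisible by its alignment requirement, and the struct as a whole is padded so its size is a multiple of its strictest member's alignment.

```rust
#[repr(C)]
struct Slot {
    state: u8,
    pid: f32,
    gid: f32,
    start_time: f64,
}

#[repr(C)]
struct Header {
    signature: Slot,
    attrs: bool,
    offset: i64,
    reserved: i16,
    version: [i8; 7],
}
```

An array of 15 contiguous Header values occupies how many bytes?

840

Slot: @0: state [1B, align 1] → 1; +3 pad (align 4); @4: pid [4B, align 4] → 8; @8: gid [4B, align 4] → 12; +4 pad (align 8); @16: start_time [8B, align 8] → 24; size 24, align 8
@0: signature [24B, align 8] → 24
@24: attrs [1B, align 1] → 25
+7 pad (align 8)
@32: offset [8B, align 8] → 40
@40: reserved [2B, align 2] → 42
@42: version [7B, align 1] → 49
+7 tail pad (align 8)
size 56, align 8
array of 15: 15 × 56 = 840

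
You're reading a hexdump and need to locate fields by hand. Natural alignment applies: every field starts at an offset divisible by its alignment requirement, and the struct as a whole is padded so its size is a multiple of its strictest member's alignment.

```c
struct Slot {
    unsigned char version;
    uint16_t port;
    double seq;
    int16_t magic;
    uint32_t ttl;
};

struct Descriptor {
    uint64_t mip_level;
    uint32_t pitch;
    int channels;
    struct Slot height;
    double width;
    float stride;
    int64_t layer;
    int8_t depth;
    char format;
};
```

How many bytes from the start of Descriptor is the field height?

Slot: version at 0 (size 1, align 1) → ends 1; pad 1 to align 2 for port; port at 2 (size 2, align 2) → ends 4; pad 4 to align 8 for seq; seq at 8 (size 8, align 8) → ends 16; magic at 16 (size 2, align 2) → ends 18; pad 2 to align 4 for ttl; ttl at 20 (size 4, align 4) → ends 24; total 24 bytes, alignment 8
mip_level at 0 (size 8, align 8) → ends 8
pitch at 8 (size 4, align 4) → ends 12
channels at 12 (size 4, align 4) → ends 16
height at 16 (size 24, align 8) → ends 40

16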